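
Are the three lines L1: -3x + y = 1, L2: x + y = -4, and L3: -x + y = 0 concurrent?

No

The three lines meet at one point iff the augmented coefficient matrix [aᵢ bᵢ cᵢ] has rank < 3, i.e. its determinant vanishes.
Here the determinant is -6.
Nonzero, so no common point exists.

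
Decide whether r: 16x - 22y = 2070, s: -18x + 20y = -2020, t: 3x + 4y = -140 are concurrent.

Yes

Lines aᵢx + bᵢy = cᵢ with pairwise distinct directions are concurrent exactly when det[aᵢ bᵢ cᵢ] = 0.
Here the determinant is 0.
It vanishes, so the lines are concurrent at (40, -65).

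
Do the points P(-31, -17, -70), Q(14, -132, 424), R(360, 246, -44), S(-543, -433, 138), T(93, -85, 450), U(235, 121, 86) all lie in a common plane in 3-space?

The plane through P, Q, R has normal n = PQ × PR = (-132912, 191984, 56800) and equation n·X = -3119456.
Checking the remaining points: n·S = -3119456, n·T = -3119456, n·U = -3119456.
All equal -3119456, so all 6 points lie in one plane.

Yes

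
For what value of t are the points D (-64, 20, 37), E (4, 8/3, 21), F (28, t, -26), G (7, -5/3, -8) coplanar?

-26/3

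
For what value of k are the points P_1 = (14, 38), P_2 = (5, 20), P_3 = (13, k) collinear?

36

The three points are collinear iff det[P_1P_2; P_1P_3] = 0.
This determinant is linear in k: (-9)k + (324) = 0, so k = 36.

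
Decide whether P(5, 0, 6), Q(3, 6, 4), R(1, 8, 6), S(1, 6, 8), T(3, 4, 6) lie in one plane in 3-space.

The plane through P, Q, R has normal n = PQ × PR = (16, 8, 8) and equation n·X = 128.
Checking the remaining points: n·S = 128, n·T = 128.
All equal 128, so all 5 points lie in one plane.

Yes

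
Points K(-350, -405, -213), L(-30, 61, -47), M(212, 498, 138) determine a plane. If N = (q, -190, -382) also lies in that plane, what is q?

284

The plane through K, L, M has equation 13668x − 19028y + 27068z = -2842944.
Substituting N: (13668)q + (-6724656) = -2842944, so q = 284.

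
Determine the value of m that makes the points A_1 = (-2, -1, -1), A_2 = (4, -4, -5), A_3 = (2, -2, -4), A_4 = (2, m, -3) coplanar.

-5

Coplanarity ⇔ det[A_1A_2; A_1A_3; A_1A_4] = 0.
Expanding, this is linear in m: (2)m + (10) = 0.
So m = -5.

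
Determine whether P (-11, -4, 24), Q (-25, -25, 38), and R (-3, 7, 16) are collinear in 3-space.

No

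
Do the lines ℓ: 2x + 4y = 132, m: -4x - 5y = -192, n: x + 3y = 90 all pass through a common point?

Intersecting ℓ and m: solving the 2×2 system gives (x, y) = (18, 24).
Substitute into n: (1)(18) + (3)(24) = 90.
This equals 90, so (18, 24) lies on all three lines and they are concurrent.

Yes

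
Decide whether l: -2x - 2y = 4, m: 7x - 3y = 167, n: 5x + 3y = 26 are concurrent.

No

Lines aᵢx + bᵢy = cᵢ with pairwise distinct directions are concurrent exactly when det[aᵢ bᵢ cᵢ] = 0.
Here the determinant is -4.
Nonzero, so no common point exists.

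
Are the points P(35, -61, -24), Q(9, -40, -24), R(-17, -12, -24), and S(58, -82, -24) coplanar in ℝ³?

Yes

With P as base: PQ = (-26, 21, 0), PR = (-52, 49, 0), PS = (23, -21, 0).
PR × PS = (0, 0, -35).
PQ · (PR × PS) = 0.
The scalar triple product vanishes, so the four points are coplanar.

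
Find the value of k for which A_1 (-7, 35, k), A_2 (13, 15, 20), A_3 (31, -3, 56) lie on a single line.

-20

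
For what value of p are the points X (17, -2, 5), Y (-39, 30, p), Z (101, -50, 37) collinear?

Collinearity requires XY × XZ = 0; each component is linear in p.
The x-component gives (48)p + (784) = 0, so p = -49/3.
The remaining components then also vanish.

-49/3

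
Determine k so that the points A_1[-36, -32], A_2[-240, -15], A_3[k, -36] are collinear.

12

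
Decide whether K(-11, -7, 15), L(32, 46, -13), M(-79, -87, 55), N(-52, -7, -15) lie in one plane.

Yes

A normal to the plane through K, L, M is n = KL × KM = (-120, 184, 164).
The plane has equation n·P = 2492. For N: n·N = 2492.
Equal, so N lies in the plane and all four are coplanar.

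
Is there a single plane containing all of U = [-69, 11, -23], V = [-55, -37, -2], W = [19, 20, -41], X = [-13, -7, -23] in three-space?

With U as base: UV = (14, -48, 21), UW = (88, 9, -18), UX = (56, -18, 0).
UW × UX = (-324, -1008, -2088).
UV · (UW × UX) = 0.
The scalar triple product vanishes, so the four points are coplanar.

Yes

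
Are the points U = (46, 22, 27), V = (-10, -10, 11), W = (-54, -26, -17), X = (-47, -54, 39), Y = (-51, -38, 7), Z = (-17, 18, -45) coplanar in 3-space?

The plane through U, V, W has normal n = UV × UW = (640, -864, -512) and equation n·P = -3392.
Checking the remaining points: n·X = -3392, n·Y = -3392, n·Z = -3392.
All equal -3392, so all 6 points lie in one plane.

Yes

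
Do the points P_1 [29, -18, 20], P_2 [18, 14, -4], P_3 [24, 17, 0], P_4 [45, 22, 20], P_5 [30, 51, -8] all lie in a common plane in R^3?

The plane through P_1, P_2, P_3 has normal n = P_1P_2 × P_1P_3 = (200, -100, -225) and equation n·P = 3100.
Checking the remaining points: n·P_4 = 2300, n·P_5 = 2700.
Since n·P_4 = 2300 ≠ 3100, P_4 is off the plane and the points are not all coplanar.

No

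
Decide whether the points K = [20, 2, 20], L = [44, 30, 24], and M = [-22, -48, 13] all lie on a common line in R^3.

KL = (24, 28, 4), KM = (-42, -50, -7).
Comparing components 2 and 3: (28)(-7) − (4)(-50) = 4 ≠ 0, so KL and KM are not parallel and the points are not collinear.

No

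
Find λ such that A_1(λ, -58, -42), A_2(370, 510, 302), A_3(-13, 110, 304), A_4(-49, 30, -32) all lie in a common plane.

Coplanarity ⇔ det[A_1A_2; A_1A_3; A_1A_4] = 0.
Expanding, this is linear in λ: (-134560)λ + (-17761920) = 0.
So λ = -132.

-132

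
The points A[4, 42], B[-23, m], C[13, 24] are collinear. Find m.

The three points are collinear iff det[AB; AC] = 0.
This determinant is linear in m: (-9)m + (864) = 0, so m = 96.

96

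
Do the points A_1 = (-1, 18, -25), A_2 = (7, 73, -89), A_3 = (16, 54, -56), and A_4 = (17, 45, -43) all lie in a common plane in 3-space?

No

The four points are coplanar iff the 3×3 determinant with rows A_1A_2, A_1A_3, A_1A_4 is zero.
Rows: (8, 55, -64), (17, 36, -31), (18, 27, -18).
Expanding along the first row: (8)(189) − (55)(252) + (-64)(-189) = -252.
Nonzero ⇒ not coplanar.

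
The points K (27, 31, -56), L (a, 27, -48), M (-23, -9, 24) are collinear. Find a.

22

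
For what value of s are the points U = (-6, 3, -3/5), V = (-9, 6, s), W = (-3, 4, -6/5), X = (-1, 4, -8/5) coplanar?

Coplanarity ⇔ det[UV; UW; UX] = 0.
Expanding, this is linear in s: (-2)s + (0) = 0.
So s = 0.

0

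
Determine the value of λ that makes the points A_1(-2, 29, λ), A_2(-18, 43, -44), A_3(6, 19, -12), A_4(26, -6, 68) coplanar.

The points are coplanar iff A_1A_2 · (A_1A_3 × A_1A_4) = 0.
Expanding, this is linear in λ: (120)λ + (5280) = 0.
So λ = -44.

-44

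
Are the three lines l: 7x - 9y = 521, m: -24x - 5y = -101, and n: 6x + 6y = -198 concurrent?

Intersecting l and m: solving the 2×2 system gives (x, y) = (14, -47).
Substitute into n: (6)(14) + (6)(-47) = -198.
This equals -198, so (14, -47) lies on all three lines and they are concurrent.

Yes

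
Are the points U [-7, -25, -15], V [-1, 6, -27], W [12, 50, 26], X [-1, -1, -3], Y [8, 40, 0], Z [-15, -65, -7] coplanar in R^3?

The plane through U, V, W has normal n = UV × UW = (2171, -474, -139) and equation n·P = -1262.
Checking the remaining points: n·X = -1280, n·Y = -1592, n·Z = -782.
Since n·X = -1280 ≠ -1262, X is off the plane and the points are not all coplanar.

No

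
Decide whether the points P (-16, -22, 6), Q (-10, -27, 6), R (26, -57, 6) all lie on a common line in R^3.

Yes

PQ = (6, -5, 0), PR = (42, -35, 0).
PQ × PR = (0, 0, 0).
The cross product vanishes, so the three points are collinear.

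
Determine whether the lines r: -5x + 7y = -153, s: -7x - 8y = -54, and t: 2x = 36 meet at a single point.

Yes

The three lines meet at one point iff the augmented coefficient matrix [aᵢ bᵢ cᵢ] has rank < 3, i.e. its determinant vanishes.
Here the determinant is 0.
It vanishes, so the lines are concurrent at (18, -9).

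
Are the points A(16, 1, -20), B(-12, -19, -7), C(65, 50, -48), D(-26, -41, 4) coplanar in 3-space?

Yes

The four points are coplanar iff the 3×3 determinant with rows AB, AC, AD is zero.
Rows: (-28, -20, 13), (49, 49, -28), (-42, -42, 24).
Expanding along the first row: (-28)(0) − (-20)(0) + (13)(0) = 0.
Zero determinant ⇒ coplanar.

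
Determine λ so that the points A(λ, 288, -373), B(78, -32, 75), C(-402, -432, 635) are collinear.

Collinearity requires AB × AC = 0; each component is linear in λ.
The y-component gives (560)λ + (-258720) = 0, so λ = 462.
The remaining components then also vanish.

462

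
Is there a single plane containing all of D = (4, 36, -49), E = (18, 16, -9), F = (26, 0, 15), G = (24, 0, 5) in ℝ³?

With D as base: DE = (14, -20, 40), DF = (22, -36, 64), DG = (20, -36, 54).
DF × DG = (360, 92, -72).
DE · (DF × DG) = 320.
Since 320 ≠ 0, the four points are not coplanar.

No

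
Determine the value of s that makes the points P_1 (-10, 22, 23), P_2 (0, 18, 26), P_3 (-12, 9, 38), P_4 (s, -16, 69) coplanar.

-30

The points are coplanar iff P_1P_2 · (P_1P_3 × P_1P_4) = 0.
Expanding, this is linear in s: (-21)s + (-630) = 0.
So s = -30.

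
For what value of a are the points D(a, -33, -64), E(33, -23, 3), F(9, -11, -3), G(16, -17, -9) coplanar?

Coplanarity ⇔ det[DE; DF; DG] = 0.
Expanding, this is linear in a: (108)a + (-1404) = 0.
So a = 13.

13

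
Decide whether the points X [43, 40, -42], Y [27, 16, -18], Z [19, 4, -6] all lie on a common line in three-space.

Yes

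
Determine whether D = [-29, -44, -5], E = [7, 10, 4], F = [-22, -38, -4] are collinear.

No

DE = (36, 54, 9), DF = (7, 6, 1).
Comparing components 3 and 1: (9)(7) − (36)(1) = 27 ≠ 0, so DE and DF are not parallel and the points are not collinear.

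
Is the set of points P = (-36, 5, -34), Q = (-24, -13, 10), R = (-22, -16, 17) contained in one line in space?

PQ = (12, -18, 44), PR = (14, -21, 51).
PQ × PR = (6, 4, 0).
The cross product is nonzero, so the points do not lie on one line.

No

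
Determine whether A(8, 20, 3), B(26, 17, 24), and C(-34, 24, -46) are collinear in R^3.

AB = (18, -3, 21), AC = (-42, 4, -49).
Comparing components 2 and 3: (-3)(-49) − (21)(4) = 63 ≠ 0, so AB and AC are not parallel and the points are not collinear.

No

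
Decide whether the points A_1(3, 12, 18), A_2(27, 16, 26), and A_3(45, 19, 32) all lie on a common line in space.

A_1A_2 = (24, 4, 8), A_1A_3 = (42, 7, 14).
A_1A_2 × A_1A_3 = (0, 0, 0).
The cross product vanishes, so the three points are collinear.

Yes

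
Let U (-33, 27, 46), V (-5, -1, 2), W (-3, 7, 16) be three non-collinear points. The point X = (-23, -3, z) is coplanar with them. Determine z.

A normal to the plane is n = UV × UW = (-40, -480, 280).
X lies in the plane iff n · UX = 0.
This gives (280)z + (1120) = 0, so z = -4.

-4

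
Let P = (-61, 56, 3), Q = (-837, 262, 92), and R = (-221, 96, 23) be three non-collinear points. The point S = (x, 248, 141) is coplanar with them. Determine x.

-973

The plane through P, Q, R has equation 560x + 1280y + 1920z = 43280.
Substituting S: (560)x + (588160) = 43280, so x = -973.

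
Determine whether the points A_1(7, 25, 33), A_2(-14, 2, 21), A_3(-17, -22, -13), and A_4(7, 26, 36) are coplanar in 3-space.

The four points are coplanar iff the 3×3 determinant with rows A_1A_2, A_1A_3, A_1A_4 is zero.
Rows: (-21, -23, -12), (-24, -47, -46), (0, 1, 3).
Expanding along the first row: (-21)(-95) − (-23)(-72) + (-12)(-24) = 627.
Nonzero ⇒ not coplanar.

No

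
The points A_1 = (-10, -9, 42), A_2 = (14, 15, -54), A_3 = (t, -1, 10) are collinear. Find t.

-2

Collinearity requires A_1A_2 × A_1A_3 = 0; each component is linear in t.
The y-component gives (-96)t + (-192) = 0, so t = -2.
The remaining components then also vanish.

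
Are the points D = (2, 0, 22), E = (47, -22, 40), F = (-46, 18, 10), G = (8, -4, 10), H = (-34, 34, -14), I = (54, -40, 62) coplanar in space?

No

The plane through D, E, F has normal n = DE × DF = (-60, -324, -246) and equation n·P = -5532.
Checking the remaining points: n·G = -1644, n·H = -5532, n·I = -5532.
Since n·G = -1644 ≠ -5532, G is off the plane and the points are not all coplanar.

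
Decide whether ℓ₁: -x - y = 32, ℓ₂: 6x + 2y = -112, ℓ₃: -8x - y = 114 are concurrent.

Lines aᵢx + bᵢy = cᵢ with pairwise distinct directions are concurrent exactly when det[aᵢ bᵢ cᵢ] = 0.
Here the determinant is -8.
Nonzero, so no common point exists.

No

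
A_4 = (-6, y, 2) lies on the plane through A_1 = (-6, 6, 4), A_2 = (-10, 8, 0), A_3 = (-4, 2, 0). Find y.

5

A normal to the plane is n = A_1A_2 × A_1A_3 = (-24, -24, 12).
A_4 lies in the plane iff n · A_1A_4 = 0.
This gives (-24)y + (120) = 0, so y = 5.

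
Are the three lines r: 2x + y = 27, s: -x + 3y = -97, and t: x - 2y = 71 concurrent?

Intersecting r and s: solving the 2×2 system gives (x, y) = (178/7, -167/7).
Substitute into t: (1)(178/7) + (-2)(-167/7) = 512/7.
But t requires 71 ≠ 512/7, so the three lines have no common point.

No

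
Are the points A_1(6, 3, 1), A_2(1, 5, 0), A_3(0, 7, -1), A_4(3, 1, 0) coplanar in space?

A normal to the plane through A_1, A_2, A_3 is n = A_1A_2 × A_1A_3 = (0, -4, -8).
The plane has equation n·P = -20. For A_4: n·A_4 = -4.
-4 ≠ -20, so A_4 is off the plane.

No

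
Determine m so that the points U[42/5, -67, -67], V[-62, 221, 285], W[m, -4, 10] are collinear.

Direction UV = (-352/5, 288, 352). From the y-coordinate of W, the parameter along the line is τ = (-4 − (-67))/288 = 7/32.
Then m = 42/5 + 7/32·(-352/5) = -7.

-7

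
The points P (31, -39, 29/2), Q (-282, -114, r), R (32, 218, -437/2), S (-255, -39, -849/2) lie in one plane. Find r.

-795/2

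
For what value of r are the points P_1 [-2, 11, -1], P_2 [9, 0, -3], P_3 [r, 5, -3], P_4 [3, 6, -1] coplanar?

Normal to plane P_1P_2P_4: n = (-10, -10, 0); plane equation n·P = -90.
Requiring n·P_3 = -90: (-10)r + (-50) = -90.
So r = 4.

4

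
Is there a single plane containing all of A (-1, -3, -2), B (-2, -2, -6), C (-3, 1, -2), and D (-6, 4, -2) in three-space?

With A as base: AB = (-1, 1, -4), AC = (-2, 4, 0), AD = (-5, 7, 0).
AC × AD = (0, 0, 6).
AB · (AC × AD) = -24.
Since -24 ≠ 0, the four points are not coplanar.

No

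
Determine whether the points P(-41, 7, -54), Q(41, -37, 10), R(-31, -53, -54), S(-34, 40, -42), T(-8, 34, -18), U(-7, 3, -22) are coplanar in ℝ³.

The plane through P, Q, R has normal n = PQ × PR = (3840, 640, -4480) and equation n·X = 88960.
Checking the remaining points: n·S = 83200, n·T = 71680, n·U = 73600.
Since n·S = 83200 ≠ 88960, S is off the plane and the points are not all coplanar.

No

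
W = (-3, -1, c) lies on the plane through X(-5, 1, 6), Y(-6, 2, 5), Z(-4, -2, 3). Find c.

8

Coplanarity requires XY · (XZ × XW) = 0.
XY = (-1, 1, -1), XZ = (1, -3, -3); the triple product is linear in c with coefficient 2 and constant term -16.
Setting it to zero: c = 8.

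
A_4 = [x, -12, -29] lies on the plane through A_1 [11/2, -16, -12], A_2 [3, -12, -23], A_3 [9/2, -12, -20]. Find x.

Coplanarity requires A_1A_2 · (A_1A_3 × A_1A_4) = 0.
A_1A_2 = (-5/2, 4, -11), A_1A_3 = (-1, 4, -8); the triple product is linear in x with coefficient 12 and constant term 0.
Setting it to zero: x = 0.

0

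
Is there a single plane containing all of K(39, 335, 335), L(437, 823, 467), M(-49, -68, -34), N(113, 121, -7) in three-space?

No

A normal to the plane through K, L, M is n = KL × KM = (-126876, 135246, -117450).
The plane has equation n·P = 1013496. For N: n·N = 2849928.
2849928 ≠ 1013496, so N is off the plane.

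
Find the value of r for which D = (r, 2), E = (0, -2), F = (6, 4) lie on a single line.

4

The three points are collinear iff det[DE; DF] = 0.
This determinant is linear in r: (-6)r + (24) = 0, so r = 4.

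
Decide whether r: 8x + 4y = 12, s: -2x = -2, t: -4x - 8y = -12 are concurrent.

Lines aᵢx + bᵢy = cᵢ with pairwise distinct directions are concurrent exactly when det[aᵢ bᵢ cᵢ] = 0.
Here the determinant is 0.
It vanishes, so the lines are concurrent at (1, 1).

Yes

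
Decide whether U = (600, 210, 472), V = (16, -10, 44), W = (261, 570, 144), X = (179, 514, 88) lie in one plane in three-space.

Yes

The four points are coplanar iff the 3×3 determinant with rows UV, UW, UX is zero.
Rows: (-584, -220, -428), (-339, 360, -328), (-421, 304, -384).
Expanding along the first row: (-584)(-38528) − (-220)(-7912) + (-428)(48504) = 0.
Zero determinant ⇒ coplanar.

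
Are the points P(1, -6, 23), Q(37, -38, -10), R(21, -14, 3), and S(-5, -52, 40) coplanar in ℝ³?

No

The four points are coplanar iff the 3×3 determinant with rows PQ, PR, PS is zero.
Rows: (36, -32, -33), (20, -8, -20), (-6, -46, 17).
Expanding along the first row: (36)(-1056) − (-32)(220) + (-33)(-968) = 968.
Nonzero ⇒ not coplanar.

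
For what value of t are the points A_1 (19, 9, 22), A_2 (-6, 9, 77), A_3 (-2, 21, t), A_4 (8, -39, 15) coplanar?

76

Normal to plane A_1A_2A_4: n = (2640, -780, 1200); plane equation n·P = 69540.
Requiring n·A_3 = 69540: (1200)t + (-21660) = 69540.
So t = 76.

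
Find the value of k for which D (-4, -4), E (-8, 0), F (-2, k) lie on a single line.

-6

The three points are collinear iff det[DE; DF] = 0.
This determinant is linear in k: (-4)k + (-24) = 0, so k = -6.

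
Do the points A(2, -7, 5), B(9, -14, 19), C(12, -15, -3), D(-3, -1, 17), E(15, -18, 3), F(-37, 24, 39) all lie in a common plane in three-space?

No

The plane through A, B, C has normal n = AB × AC = (168, 196, 14) and equation n·P = -966.
Checking the remaining points: n·D = -462, n·E = -966, n·F = -966.
Since n·D = -462 ≠ -966, D is off the plane and the points are not all coplanar.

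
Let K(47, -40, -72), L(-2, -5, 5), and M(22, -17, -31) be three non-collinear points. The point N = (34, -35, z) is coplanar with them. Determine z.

-53

The plane through K, L, M has equation −336x + 84y − 252z = -1008.
Substituting N: (-252)z + (-14364) = -1008, so z = -53.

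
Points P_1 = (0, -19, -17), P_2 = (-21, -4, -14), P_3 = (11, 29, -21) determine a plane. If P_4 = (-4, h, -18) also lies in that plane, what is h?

A normal to the plane is n = P_1P_2 × P_1P_3 = (-204, -51, -1173).
P_4 lies in the plane iff n · P_1P_4 = 0.
This gives (-51)h + (1020) = 0, so h = 20.

20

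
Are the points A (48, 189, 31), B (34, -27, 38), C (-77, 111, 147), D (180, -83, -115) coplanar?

A normal to the plane through A, B, C is n = AB × AC = (-24510, 749, -25908).
The plane has equation n·P = -1838067. For D: n·D = -1494547.
-1494547 ≠ -1838067, so D is off the plane.

No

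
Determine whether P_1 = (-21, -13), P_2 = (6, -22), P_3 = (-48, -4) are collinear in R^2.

Yes

P_1P_2 = (27, -9), P_1P_3 = (-27, 9).
Twice the signed area of △P_1P_2P_3 is (27)(9) − (-9)(-27) = 0.
The triangle is degenerate (zero area), so the points are collinear.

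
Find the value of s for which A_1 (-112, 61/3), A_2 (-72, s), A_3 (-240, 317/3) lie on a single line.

Collinearity: (A_2 − A_1) must be parallel to (A_3 − A_1) = (-128, 256/3).
Cross-multiplying the components: (s − 61/3)·(-128) = (40)·(256/3).
Solving gives s = -19/3.

-19/3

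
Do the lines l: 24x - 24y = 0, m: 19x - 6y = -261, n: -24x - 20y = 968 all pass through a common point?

No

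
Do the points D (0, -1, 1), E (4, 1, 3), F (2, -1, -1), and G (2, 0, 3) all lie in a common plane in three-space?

No

The four points are coplanar iff the 3×3 determinant with rows DE, DF, DG is zero.
Rows: (4, 2, 2), (2, 0, -2), (2, 1, 2).
Expanding along the first row: (4)(2) − (2)(8) + (2)(2) = -4.
Nonzero ⇒ not coplanar.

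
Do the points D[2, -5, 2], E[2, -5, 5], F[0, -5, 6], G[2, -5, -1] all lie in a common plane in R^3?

Yes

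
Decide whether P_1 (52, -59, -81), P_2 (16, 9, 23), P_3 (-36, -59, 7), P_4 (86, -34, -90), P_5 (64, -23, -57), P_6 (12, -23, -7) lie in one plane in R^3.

The plane through P_1, P_2, P_3 has normal n = P_1P_2 × P_1P_3 = (5984, -5984, 5984) and equation n·P = 179520.
Checking the remaining points: n·P_4 = 179520, n·P_5 = 179520, n·P_6 = 167552.
Since n·P_6 = 167552 ≠ 179520, P_6 is off the plane and the points are not all coplanar.

No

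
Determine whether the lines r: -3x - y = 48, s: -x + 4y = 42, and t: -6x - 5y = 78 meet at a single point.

Yes

Intersecting r and s: solving the 2×2 system gives (x, y) = (-18, 6).
Substitute into t: (-6)(-18) + (-5)(6) = 78.
This equals 78, so (-18, 6) lies on all three lines and they are concurrent.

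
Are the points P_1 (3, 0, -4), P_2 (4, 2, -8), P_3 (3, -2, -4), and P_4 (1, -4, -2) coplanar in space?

With P_1 as base: P_1P_2 = (1, 2, -4), P_1P_3 = (0, -2, 0), P_1P_4 = (-2, -4, 2).
P_1P_3 × P_1P_4 = (-4, 0, -4).
P_1P_2 · (P_1P_3 × P_1P_4) = 12.
Since 12 ≠ 0, the four points are not coplanar.

No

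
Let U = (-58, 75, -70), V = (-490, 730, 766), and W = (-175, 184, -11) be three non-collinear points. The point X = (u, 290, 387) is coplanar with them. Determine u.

A normal to the plane is n = UV × UW = (-52479, -72324, 29547).
X lies in the plane iff n · UX = 0.
This gives (-52479)u + (-5090463) = 0, so u = -97.

-97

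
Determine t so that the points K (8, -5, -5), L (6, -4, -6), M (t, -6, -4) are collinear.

Direction KL = (-2, 1, -1). From the y-coordinate of M, the parameter along the line is τ = (-6 − (-5))/1 = -1.
Then t = 8 + (-1)·(-2) = 10.

10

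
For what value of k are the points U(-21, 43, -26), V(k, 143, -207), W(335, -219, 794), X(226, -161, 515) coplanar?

-116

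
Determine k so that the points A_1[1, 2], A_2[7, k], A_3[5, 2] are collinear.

2

Collinearity: (A_2 − A_1) must be parallel to (A_3 − A_1) = (4, 0).
Cross-multiplying the components: (k − 2)·(4) = (6)·(0).
Solving gives k = 2.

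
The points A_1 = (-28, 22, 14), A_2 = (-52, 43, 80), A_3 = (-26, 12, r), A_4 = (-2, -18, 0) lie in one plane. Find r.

36

The points are coplanar iff A_1A_2 · (A_1A_3 × A_1A_4) = 0.
Expanding, this is linear in r: (-414)r + (14904) = 0.
So r = 36.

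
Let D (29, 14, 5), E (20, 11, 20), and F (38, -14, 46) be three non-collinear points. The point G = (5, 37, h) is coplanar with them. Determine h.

-11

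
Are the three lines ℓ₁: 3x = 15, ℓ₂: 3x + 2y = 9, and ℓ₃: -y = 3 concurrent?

Intersecting ℓ₁ and ℓ₂: solving the 2×2 system gives (x, y) = (5, -3).
Substitute into ℓ₃: (0)(5) + (-1)(-3) = 3.
This equals 3, so (5, -3) lies on all three lines and they are concurrent.

Yes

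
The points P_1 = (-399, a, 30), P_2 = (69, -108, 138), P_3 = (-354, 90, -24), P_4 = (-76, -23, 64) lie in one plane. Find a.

45

Coplanarity ⇔ det[P_1P_2; P_1P_3; P_1P_4] = 0.
Expanding, this is linear in a: (7812)a + (-351540) = 0.
So a = 45.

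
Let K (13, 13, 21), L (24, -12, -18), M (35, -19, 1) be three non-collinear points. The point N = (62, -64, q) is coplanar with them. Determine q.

-42

The plane through K, L, M has equation −748x − 638y + 198z = -13860.
Substituting N: (198)q + (-5544) = -13860, so q = -42.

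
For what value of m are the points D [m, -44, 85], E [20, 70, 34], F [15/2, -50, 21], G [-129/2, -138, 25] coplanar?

-286

Coplanarity ⇔ det[DE; DF; DG] = 0.
Expanding, this is linear in m: (1624)m + (464464) = 0.
So m = -286.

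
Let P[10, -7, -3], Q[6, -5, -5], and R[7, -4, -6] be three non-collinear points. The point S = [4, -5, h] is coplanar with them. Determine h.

The plane through P, Q, R has equation −6y − 6z = 60.
Substituting S: (-6)h + (30) = 60, so h = -5.

-5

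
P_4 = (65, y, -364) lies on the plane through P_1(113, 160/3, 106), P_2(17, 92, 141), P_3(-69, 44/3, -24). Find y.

-616/3

A normal to the plane is n = P_1P_2 × P_1P_3 = (-11020/3, -18850, 32248/3).
P_4 lies in the plane iff n · P_1P_4 = 0.
This gives (-18850)y + (-11611600/3) = 0, so y = -616/3.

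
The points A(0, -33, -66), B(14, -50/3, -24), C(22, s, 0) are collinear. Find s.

-22/3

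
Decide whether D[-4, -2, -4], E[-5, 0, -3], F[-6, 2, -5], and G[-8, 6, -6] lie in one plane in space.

With D as base: DE = (-1, 2, 1), DF = (-2, 4, -1), DG = (-4, 8, -2).
DF × DG = (0, 0, 0).
DE · (DF × DG) = 0.
The scalar triple product vanishes, so the four points are coplanar.

Yes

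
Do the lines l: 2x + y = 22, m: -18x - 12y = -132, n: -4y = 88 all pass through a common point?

Intersecting l and m: solving the 2×2 system gives (x, y) = (22, -22).
Substitute into n: (0)(22) + (-4)(-22) = 88.
This equals 88, so (22, -22) lies on all three lines and they are concurrent.

Yes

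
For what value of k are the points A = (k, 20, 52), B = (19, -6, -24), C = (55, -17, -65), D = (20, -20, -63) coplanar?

Coplanarity ⇔ det[AB; AC; AD] = 0.
Expanding, this is linear in k: (145)k + (-725) = 0.
So k = 5.

5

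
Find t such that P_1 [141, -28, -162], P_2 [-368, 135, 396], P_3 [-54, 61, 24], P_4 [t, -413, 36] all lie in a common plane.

Normal to plane P_1P_2P_3: n = (-19344, -14136, -13516); plane equation n·P = -142104.
Requiring n·P_4 = -142104: (-19344)t + (5351592) = -142104.
So t = 284.

284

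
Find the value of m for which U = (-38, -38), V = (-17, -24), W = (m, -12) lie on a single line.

1

Collinearity: (W − U) must be parallel to (V − U) = (21, 14).
Cross-multiplying the components: (m − (-38))·(14) = (26)·(21).
Solving gives m = 1.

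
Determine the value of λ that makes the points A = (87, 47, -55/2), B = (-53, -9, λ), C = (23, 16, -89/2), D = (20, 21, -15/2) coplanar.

The points are coplanar iff AB · (AC × AD) = 0.
Expanding, this is linear in λ: (-413)λ + (3717/2) = 0.
So λ = 9/2.

9/2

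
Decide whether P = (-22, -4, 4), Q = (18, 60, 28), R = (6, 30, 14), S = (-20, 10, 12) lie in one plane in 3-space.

Yes

The four points are coplanar iff the 3×3 determinant with rows PQ, PR, PS is zero.
Rows: (40, 64, 24), (28, 34, 10), (2, 14, 8).
Expanding along the first row: (40)(132) − (64)(204) + (24)(324) = 0.
Zero determinant ⇒ coplanar.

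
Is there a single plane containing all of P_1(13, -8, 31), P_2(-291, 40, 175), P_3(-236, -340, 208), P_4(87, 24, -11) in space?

With P_1 as base: P_1P_2 = (-304, 48, 144), P_1P_3 = (-249, -332, 177), P_1P_4 = (74, 32, -42).
P_1P_3 × P_1P_4 = (8280, 2640, 16600).
P_1P_2 · (P_1P_3 × P_1P_4) = 0.
The scalar triple product vanishes, so the four points are coplanar.

Yes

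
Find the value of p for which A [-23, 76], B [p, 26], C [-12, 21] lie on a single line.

Collinearity: (B − A) must be parallel to (C − A) = (11, -55).
Cross-multiplying the components: (p − (-23))·(-55) = (-50)·(11).
Solving gives p = -13.

-13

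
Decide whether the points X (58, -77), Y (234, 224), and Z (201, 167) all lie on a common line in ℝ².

XY = (176, 301), XZ = (143, 244).
det[XY; XZ] = (176)(244) − (301)(143) = -99.
The determinant is nonzero, so they are not collinear.

No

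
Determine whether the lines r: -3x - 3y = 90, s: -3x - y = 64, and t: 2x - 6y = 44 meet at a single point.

Yes

The three lines meet at one point iff the augmented coefficient matrix [aᵢ bᵢ cᵢ] has rank < 3, i.e. its determinant vanishes.
Here the determinant is 0.
It vanishes, so the lines are concurrent at (-17, -13).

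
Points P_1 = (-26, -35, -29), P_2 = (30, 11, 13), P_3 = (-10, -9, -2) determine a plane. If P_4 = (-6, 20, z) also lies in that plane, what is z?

31

The plane through P_1, P_2, P_3 has equation 150x − 840y + 720z = 4620.
Substituting P_4: (720)z + (-17700) = 4620, so z = 31.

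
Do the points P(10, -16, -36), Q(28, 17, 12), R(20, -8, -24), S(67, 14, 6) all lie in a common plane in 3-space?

No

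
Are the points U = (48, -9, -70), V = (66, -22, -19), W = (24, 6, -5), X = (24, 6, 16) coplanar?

No

With U as base: UV = (18, -13, 51), UW = (-24, 15, 65), UX = (-24, 15, 86).
UW × UX = (315, 504, 0).
UV · (UW × UX) = -882.
Since -882 ≠ 0, the four points are not coplanar.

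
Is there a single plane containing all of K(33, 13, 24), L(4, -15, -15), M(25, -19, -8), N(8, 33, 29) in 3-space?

Yes

A normal to the plane through K, L, M is n = KL × KM = (-352, -616, 704).
The plane has equation n·P = -2728. For N: n·N = -2728.
Equal, so N lies in the plane and all four are coplanar.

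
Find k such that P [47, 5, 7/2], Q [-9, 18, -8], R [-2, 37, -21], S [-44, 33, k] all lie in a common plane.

-20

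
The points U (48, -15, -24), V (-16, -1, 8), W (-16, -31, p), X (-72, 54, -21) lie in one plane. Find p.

48

Normal to plane UVX: n = (-2166, -3648, -2736); plane equation n·P = 16416.
Requiring n·W = 16416: (-2736)p + (147744) = 16416.
So p = 48.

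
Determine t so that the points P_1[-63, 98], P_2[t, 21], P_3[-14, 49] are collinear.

The three points are collinear iff det[P_1P_2; P_1P_3] = 0.
This determinant is linear in t: (-49)t + (686) = 0, so t = 14.

14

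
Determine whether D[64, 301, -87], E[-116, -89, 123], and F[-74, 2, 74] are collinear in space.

Yes

DE = (-180, -390, 210), DF = (-138, -299, 161).
DE × DF = (0, 0, 0).
The cross product vanishes, so the three points are collinear.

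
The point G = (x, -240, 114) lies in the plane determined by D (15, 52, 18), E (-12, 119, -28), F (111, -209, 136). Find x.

The plane through D, E, F has equation −4100x − 1230y + 615z = -114390.
Substituting G: (-4100)x + (365310) = -114390, so x = 117.

117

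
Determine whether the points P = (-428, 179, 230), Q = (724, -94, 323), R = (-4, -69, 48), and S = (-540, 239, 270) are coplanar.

Yes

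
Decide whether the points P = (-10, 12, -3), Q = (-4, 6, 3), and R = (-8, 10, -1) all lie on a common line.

Yes

PQ = (6, -6, 6), PR = (2, -2, 2).
PQ × PR = (0, 0, 0).
The cross product vanishes, so the three points are collinear.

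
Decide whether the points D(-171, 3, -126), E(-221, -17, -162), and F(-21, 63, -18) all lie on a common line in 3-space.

Yes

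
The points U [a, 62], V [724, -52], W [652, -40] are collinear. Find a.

Collinearity: (U − V) must be parallel to (W − V) = (-72, 12).
Cross-multiplying the components: (a − 724)·(12) = (114)·(-72).
Solving gives a = 40.

40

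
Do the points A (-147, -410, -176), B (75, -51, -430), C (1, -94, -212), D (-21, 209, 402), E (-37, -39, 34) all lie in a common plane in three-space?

Yes

The plane through A, B, C has normal n = AB × AC = (67340, -29600, 17020) and equation n·P = -758500.
Checking the remaining points: n·D = -758500, n·E = -758500.
All equal -758500, so all 5 points lie in one plane.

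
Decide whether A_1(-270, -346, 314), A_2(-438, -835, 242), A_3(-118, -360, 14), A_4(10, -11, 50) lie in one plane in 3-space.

The four points are coplanar iff the 3×3 determinant with rows A_1A_2, A_1A_3, A_1A_4 is zero.
Rows: (-168, -489, -72), (152, -14, -300), (280, 335, -264).
Expanding along the first row: (-168)(104196) − (-489)(43872) + (-72)(54840) = 0.
Zero determinant ⇒ coplanar.

Yes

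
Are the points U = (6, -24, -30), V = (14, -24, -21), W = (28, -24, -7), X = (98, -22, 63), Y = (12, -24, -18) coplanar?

The plane through U, V, W has normal n = UV × UW = (0, 14, 0) and equation n·P = -336.
Checking the remaining points: n·X = -308, n·Y = -336.
Since n·X = -308 ≠ -336, X is off the plane and the points are not all coplanar.

No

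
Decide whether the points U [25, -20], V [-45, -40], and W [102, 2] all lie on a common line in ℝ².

UV = (-70, -20), UW = (77, 22).
Checking proportionality: UW = -11/10·UV, so the vectors are parallel and the points are collinear.

Yes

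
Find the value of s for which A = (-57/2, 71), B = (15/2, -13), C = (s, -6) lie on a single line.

9/2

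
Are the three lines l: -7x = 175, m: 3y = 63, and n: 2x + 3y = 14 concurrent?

Intersecting l and m: solving the 2×2 system gives (x, y) = (-25, 21).
Substitute into n: (2)(-25) + (3)(21) = 13.
But n requires 14 ≠ 13, so the three lines have no common point.

No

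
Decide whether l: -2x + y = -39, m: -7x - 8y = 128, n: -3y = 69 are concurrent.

Intersecting l and m: solving the 2×2 system gives (x, y) = (8, -23).
Substitute into n: (0)(8) + (-3)(-23) = 69.
This equals 69, so (8, -23) lies on all three lines and they are concurrent.

Yes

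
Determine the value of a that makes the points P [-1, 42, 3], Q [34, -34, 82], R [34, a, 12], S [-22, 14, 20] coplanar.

46

Normal to plane PQS: n = (920, -2254, -2576); plane equation n·X = -103316.
Requiring n·R = -103316: (-2254)a + (368) = -103316.
So a = 46.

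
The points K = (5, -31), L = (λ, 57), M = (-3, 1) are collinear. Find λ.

-17

Collinearity: (L − K) must be parallel to (M − K) = (-8, 32).
Cross-multiplying the components: (λ − 5)·(32) = (88)·(-8).
Solving gives λ = -17.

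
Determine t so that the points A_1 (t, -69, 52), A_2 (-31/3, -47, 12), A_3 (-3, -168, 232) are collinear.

-9

Direction A_2A_3 = (22/3, -121, 220). From the y-coordinate of A_1, the parameter along the line is τ = (-69 − (-47))/(-121) = 2/11.
Then t = (-31/3) + 2/11·(22/3) = -9.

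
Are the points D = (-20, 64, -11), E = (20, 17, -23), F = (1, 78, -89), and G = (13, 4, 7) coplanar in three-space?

No

A normal to the plane through D, E, F is n = DE × DF = (3834, 2868, 1547).
The plane has equation n·P = 89855. For G: n·G = 72143.
72143 ≠ 89855, so G is off the plane.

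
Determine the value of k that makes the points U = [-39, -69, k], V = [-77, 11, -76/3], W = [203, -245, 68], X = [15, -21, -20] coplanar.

28/3

Coplanarity ⇔ det[UV; UW; UX] = 0.
Expanding, this is linear in k: (-14592)k + (136192) = 0.
So k = 28/3.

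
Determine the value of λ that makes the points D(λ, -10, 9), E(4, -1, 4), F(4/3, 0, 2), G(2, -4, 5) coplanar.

Coplanarity ⇔ det[DE; DF; DG] = 0.
Expanding, this is linear in λ: (5)λ + (-10) = 0.
So λ = 2.

2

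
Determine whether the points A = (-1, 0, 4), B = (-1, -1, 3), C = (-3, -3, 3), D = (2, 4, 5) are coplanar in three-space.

With A as base: AB = (0, -1, -1), AC = (-2, -3, -1), AD = (3, 4, 1).
AC × AD = (1, -1, 1).
AB · (AC × AD) = 0.
The scalar triple product vanishes, so the four points are coplanar.

Yes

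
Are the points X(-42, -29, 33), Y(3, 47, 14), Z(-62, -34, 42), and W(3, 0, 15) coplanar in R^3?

No

With X as base: XY = (45, 76, -19), XZ = (-20, -5, 9), XW = (45, 29, -18).
XZ × XW = (-171, 45, -355).
XY · (XZ × XW) = 2470.
Since 2470 ≠ 0, the four points are not coplanar.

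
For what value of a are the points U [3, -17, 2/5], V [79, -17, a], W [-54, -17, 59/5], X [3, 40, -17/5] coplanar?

Normal to plane UWX: n = (-3249/5, -1083/5, -3249); plane equation n·P = 2166/5.
Requiring n·V = 2166/5: (-3249)a + (-47652) = 2166/5.
So a = -74/5.

-74/5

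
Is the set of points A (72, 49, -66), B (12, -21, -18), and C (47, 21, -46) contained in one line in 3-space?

No

AB = (-60, -70, 48), AC = (-25, -28, 20).
AB × AC = (-56, 0, -70).
The cross product is nonzero, so the points do not lie on one line.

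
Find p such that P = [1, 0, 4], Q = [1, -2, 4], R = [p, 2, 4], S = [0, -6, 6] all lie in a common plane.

1

Coplanarity ⇔ det[PQ; PR; PS] = 0.
Expanding, this is linear in p: (4)p + (-4) = 0.
So p = 1.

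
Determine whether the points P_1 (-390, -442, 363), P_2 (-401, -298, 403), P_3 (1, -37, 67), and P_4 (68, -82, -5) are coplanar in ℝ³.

No

The four points are coplanar iff the 3×3 determinant with rows P_1P_2, P_1P_3, P_1P_4 is zero.
Rows: (-11, 144, 40), (391, 405, -296), (458, 360, -368).
Expanding along the first row: (-11)(-42480) − (144)(-8320) + (40)(-44730) = -123840.
Nonzero ⇒ not coplanar.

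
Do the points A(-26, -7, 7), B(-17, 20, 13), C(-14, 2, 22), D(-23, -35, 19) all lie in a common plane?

With A as base: AB = (9, 27, 6), AC = (12, 9, 15), AD = (3, -28, 12).
AC × AD = (528, -99, -363).
AB · (AC × AD) = -99.
Since -99 ≠ 0, the four points are not coplanar.

No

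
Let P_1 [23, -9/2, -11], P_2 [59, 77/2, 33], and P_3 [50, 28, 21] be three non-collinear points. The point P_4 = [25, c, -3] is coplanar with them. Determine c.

A normal to the plane is n = P_1P_2 × P_1P_3 = (-54, 36, 9).
P_4 lies in the plane iff n · P_1P_4 = 0.
This gives (36)c + (126) = 0, so c = -7/2.

-7/2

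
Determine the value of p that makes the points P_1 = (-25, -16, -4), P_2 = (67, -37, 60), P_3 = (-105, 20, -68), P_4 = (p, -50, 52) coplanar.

Normal to plane P_1P_2P_3: n = (-960, 768, 1632); plane equation n·P = 5184.
Requiring n·P_4 = 5184: (-960)p + (46464) = 5184.
So p = 43.

43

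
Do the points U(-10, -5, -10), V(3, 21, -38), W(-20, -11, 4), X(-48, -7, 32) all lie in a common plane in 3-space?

Yes

With U as base: UV = (13, 26, -28), UW = (-10, -6, 14), UX = (-38, -2, 42).
UW × UX = (-224, -112, -208).
UV · (UW × UX) = 0.
The scalar triple product vanishes, so the four points are coplanar.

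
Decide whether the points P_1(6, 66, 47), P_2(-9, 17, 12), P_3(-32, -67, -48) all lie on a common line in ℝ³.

No

P_1P_2 = (-15, -49, -35), P_1P_3 = (-38, -133, -95).
P_1P_2 × P_1P_3 = (0, -95, 133).
The cross product is nonzero, so the points do not lie on one line.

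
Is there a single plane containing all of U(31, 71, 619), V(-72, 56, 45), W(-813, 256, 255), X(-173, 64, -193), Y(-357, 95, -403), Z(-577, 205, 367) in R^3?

The plane through U, V, W has normal n = UV × UW = (111650, 446964, -31715) and equation n·P = 15564009.
Checking the remaining points: n·X = 15411241, n·Y = 15383675, n·Z = 15566165.
Since n·X = 15411241 ≠ 15564009, X is off the plane and the points are not all coplanar.

No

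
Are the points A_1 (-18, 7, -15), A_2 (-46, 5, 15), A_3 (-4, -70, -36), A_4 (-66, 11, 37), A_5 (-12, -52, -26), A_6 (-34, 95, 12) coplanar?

The plane through A_1, A_2, A_3 has normal n = A_1A_2 × A_1A_3 = (2352, -168, 2184) and equation n·P = -76272.
Checking the remaining points: n·A_4 = -76272, n·A_5 = -76272, n·A_6 = -69720.
Since n·A_6 = -69720 ≠ -76272, A_6 is off the plane and the points are not all coplanar.

No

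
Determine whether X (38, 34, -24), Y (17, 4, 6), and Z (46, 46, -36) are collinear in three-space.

No

XY = (-21, -30, 30), XZ = (8, 12, -12).
XY × XZ = (0, -12, -12).
The cross product is nonzero, so the points do not lie on one line.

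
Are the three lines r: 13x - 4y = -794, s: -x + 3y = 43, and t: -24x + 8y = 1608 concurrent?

No

Lines aᵢx + bᵢy = cᵢ with pairwise distinct directions are concurrent exactly when det[aᵢ bᵢ cᵢ] = 0.
Here the determinant is 5120.
Nonzero, so no common point exists.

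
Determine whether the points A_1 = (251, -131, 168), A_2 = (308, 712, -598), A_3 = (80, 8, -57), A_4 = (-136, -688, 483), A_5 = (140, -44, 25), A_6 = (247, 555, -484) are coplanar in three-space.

No

The plane through A_1, A_2, A_3 has normal n = A_1A_2 × A_1A_3 = (-83201, 143811, 152076) and equation n·P = -14173924.
Checking the remaining points: n·A_4 = -14173924, n·A_5 = -14173924, n·A_6 = -14340326.
Since n·A_6 = -14340326 ≠ -14173924, A_6 is off the plane and the points are not all coplanar.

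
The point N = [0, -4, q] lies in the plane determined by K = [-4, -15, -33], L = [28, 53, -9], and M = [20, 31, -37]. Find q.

-19

A normal to the plane is n = KL × KM = (-1376, 704, -160).
N lies in the plane iff n · KN = 0.
This gives (-160)q + (-3040) = 0, so q = -19.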